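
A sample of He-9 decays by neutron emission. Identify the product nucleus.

Neutron emission: mass number changes by -1, atomic number by +0.
A: 9 − 1 = 8; Z: 2 = 2.
Z = 2 is helium, so the daughter is He-8.

He-8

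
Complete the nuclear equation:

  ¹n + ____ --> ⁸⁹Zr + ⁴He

Conserve mass number: 1 + A = 89 + 4, so A = 92.
Conserve atomic number: 0 + Z = 40 + 2, so Z = 42.
Z = 42 is molybdenum, so the species is ⁹²Mo.

Mo-92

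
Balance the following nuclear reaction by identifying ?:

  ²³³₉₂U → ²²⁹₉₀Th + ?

Conserve mass number: 233 = 229 + A, so A = 4.
Conserve atomic number: 92 = 90 + Z, so Z = 2.
A = 4 and Z = 2 is ⁴₂He — an alpha particle.

alpha particle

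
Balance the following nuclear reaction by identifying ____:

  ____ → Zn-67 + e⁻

Conserve mass number: A = 67 + 0, so A = 67.
Conserve atomic number: Z = 30 − 1, so Z = 29.
Z = 29 is copper, so the species is Cu-67.

Cu-67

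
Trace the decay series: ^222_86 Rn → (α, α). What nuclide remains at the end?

Start: (A, Z) = (222, 86).
After α: (218, 84).
After α: (214, 82).
Z = 82 is lead.

Pb-214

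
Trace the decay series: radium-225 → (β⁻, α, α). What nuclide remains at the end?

Start: (A, Z) = (225, 88).
After β⁻: (225, 89).
After α: (221, 87).
After α: (217, 85).
Z = 85 is astatine.

At-217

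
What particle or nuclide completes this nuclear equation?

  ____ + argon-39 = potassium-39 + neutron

Conserve mass number: A + 39 = 39 + 1, so A = 1.
Conserve atomic number: Z + 18 = 19 + 0, so Z = 1.
A = 1 and Z = 1 is hydrogen-1 — a proton.

proton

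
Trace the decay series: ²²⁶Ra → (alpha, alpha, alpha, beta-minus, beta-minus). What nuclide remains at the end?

Start: (A, Z) = (226, 88).
After α: (222, 86).
After α: (218, 84).
After α: (214, 82).
After β⁻: (214, 83).
After β⁻: (214, 84).
Z = 84 is polonium.

Po-214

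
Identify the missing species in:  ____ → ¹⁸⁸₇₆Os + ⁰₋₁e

Re-188

Conserve mass number: A = 188 + 0, so A = 188.
Conserve atomic number: Z = 76 − 1, so Z = 75.
Z = 75 is rhenium, so the species is ¹⁸⁸₇₅Re.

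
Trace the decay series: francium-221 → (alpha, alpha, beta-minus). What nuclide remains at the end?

Start: (A, Z) = (221, 87).
After α: (217, 85).
After α: (213, 83).
After β⁻: (213, 84).
Z = 84 is polonium.

Po-213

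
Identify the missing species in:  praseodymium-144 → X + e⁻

Nd-144

Conserve mass number: 144 = A + 0, so A = 144.
Conserve atomic number: 59 = Z − 1, so Z = 60.
Z = 60 is neodymium, so the species is neodymium-144.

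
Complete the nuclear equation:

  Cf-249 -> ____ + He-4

Cm-245

Conserve mass number: 249 = A + 4, so A = 245.
Conserve atomic number: 98 = Z + 2, so Z = 96.
Z = 96 is curium, so the species is Cm-245.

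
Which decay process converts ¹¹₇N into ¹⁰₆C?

proton emission

ΔA = 10 − 11 = -1; ΔZ = 6 − 7 = -1.
A drops by 1 and Z drops by 1 — a proton was emitted.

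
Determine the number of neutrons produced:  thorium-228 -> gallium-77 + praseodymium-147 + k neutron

Conserve mass number: 228 = 77 + 147 + k, so k = 228 − 224 = 4.
Check atomic number: 90 = 31 + 59 + 0 = 90. ✓

4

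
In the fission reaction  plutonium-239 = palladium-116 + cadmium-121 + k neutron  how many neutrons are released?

Conserve mass number: 239 = 116 + 121 + k, so k = 239 − 237 = 2.
Check atomic number: 94 = 46 + 48 + 0 = 94. ✓

2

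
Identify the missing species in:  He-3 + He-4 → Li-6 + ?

Conserve mass number: 3 + 4 = 6 + A, so A = 1.
Conserve atomic number: 2 + 2 = 3 + Z, so Z = 1.
A = 1 and Z = 1 is H-1 — a proton.

proton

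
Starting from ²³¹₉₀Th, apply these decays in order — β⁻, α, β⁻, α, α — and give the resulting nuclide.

Rn-219

Start: (A, Z) = (231, 90).
After β⁻: (231, 91).
After α: (227, 89).
After β⁻: (227, 90).
After α: (223, 88).
After α: (219, 86).
Z = 86 is radon.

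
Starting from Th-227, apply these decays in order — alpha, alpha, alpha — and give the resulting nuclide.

Start: (A, Z) = (227, 90).
After α: (223, 88).
After α: (219, 86).
After α: (215, 84).
Z = 84 is polonium.

Po-215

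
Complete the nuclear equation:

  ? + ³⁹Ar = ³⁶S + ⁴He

Conserve mass number: A + 39 = 36 + 4, so A = 1.
Conserve atomic number: Z + 18 = 16 + 2, so Z = 0.
A = 1 and Z = 0 is ¹n — a neutron.

neutron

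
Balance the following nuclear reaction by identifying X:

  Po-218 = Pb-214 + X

alpha particle

Conserve mass number: 218 = 214 + A, so A = 4.
Conserve atomic number: 84 = 82 + Z, so Z = 2.
A = 4 and Z = 2 is He-4 — an alpha particle.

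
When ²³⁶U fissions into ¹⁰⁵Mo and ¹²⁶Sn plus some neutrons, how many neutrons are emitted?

5

Conserve mass number: 236 = 105 + 126 + k, so k = 236 − 231 = 5.
Check atomic number: 92 = 42 + 50 + 0 = 92. ✓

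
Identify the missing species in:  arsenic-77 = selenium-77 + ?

Conserve mass number: 77 = 77 + A, so A = 0.
Conserve atomic number: 33 = 34 + Z, so Z = -1.
A = 0 and Z = -1 is e⁻ — a beta-minus particle.

beta-minus particle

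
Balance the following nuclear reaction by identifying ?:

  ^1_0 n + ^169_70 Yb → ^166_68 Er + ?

alpha particle

Conserve mass number: 1 + 169 = 166 + A, so A = 4.
Conserve atomic number: 0 + 70 = 68 + Z, so Z = 2.
A = 4 and Z = 2 is ^4_2 He — an alpha particle.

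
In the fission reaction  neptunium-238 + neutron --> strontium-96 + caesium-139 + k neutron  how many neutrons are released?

Conserve mass number: 239 = 96 + 139 + k, so k = 239 − 235 = 4.
Check atomic number: 93 = 38 + 55 + 0 = 93. ✓

4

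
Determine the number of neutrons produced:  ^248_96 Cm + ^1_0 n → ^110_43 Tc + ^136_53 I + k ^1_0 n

3

Conserve mass number: 249 = 110 + 136 + k, so k = 249 − 246 = 3.
Check atomic number: 96 = 43 + 53 + 0 = 96. ✓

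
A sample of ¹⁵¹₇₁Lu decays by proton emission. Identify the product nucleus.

Yb-150

Proton emission: mass number changes by -1, atomic number by -1.
A: 151 − 1 = 150; Z: 71 − 1 = 70.
Z = 70 is ytterbium, so the daughter is ¹⁵⁰₇₀Yb.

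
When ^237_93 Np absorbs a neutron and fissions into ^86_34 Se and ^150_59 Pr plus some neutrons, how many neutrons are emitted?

Conserve mass number: 238 = 86 + 150 + k, so k = 238 − 236 = 2.
Check atomic number: 93 = 34 + 59 + 0 = 93. ✓

2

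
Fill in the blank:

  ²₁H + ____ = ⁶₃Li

Conserve mass number: 2 + A = 6, so A = 4.
Conserve atomic number: 1 + Z = 3, so Z = 2.
A = 4 and Z = 2 is ⁴₂He — an alpha particle.

alpha particle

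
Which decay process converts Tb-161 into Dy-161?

ΔA = 161 − 161 = 0; ΔZ = 66 − 65 = +1.
A is unchanged and Z rises by 1 — a neutron has become a proton (β⁻ decay).

beta-minus decay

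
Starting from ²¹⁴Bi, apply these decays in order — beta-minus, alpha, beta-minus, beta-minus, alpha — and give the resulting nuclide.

Start: (A, Z) = (214, 83).
After β⁻: (214, 84).
After α: (210, 82).
After β⁻: (210, 83).
After β⁻: (210, 84).
After α: (206, 82).
Z = 82 is lead.

Pb-206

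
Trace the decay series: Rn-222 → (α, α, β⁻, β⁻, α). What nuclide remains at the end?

Start: (A, Z) = (222, 86).
After α: (218, 84).
After α: (214, 82).
After β⁻: (214, 83).
After β⁻: (214, 84).
After α: (210, 82).
Z = 82 is lead.

Pb-210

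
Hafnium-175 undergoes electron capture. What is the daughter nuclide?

Electron capture: mass number changes by +0, atomic number by -1.
A: 175 = 175; Z: 72 − 1 = 71.
Z = 71 is lutetium, so the daughter is lutetium-175.

Lu-175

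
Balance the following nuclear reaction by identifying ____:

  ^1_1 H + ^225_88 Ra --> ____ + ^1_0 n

Conserve mass number: 1 + 225 = A + 1, so A = 225.
Conserve atomic number: 1 + 88 = Z + 0, so Z = 89.
Z = 89 is actinium, so the species is ^225_89 Ac.

Ac-225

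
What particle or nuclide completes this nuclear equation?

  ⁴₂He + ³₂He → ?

Conserve mass number: 4 + 3 = A, so A = 7.
Conserve atomic number: 2 + 2 = Z, so Z = 4.
Z = 4 is beryllium, so the species is ⁷₄Be.

Be-7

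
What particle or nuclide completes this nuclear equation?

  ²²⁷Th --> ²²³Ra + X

Conserve mass number: 227 = 223 + A, so A = 4.
Conserve atomic number: 90 = 88 + Z, so Z = 2.
A = 4 and Z = 2 is ⁴He — an alpha particle.

alpha particle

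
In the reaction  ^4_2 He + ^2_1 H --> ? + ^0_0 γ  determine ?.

Li-6

Conserve mass number: 4 + 2 = A + 0, so A = 6.
Conserve atomic number: 2 + 1 = Z + 0, so Z = 3.
Z = 3 is lithium, so the species is ^6_3 Li.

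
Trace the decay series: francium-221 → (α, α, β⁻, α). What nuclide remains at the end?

Start: (A, Z) = (221, 87).
After α: (217, 85).
After α: (213, 83).
After β⁻: (213, 84).
After α: (209, 82).
Z = 82 is lead.

Pb-209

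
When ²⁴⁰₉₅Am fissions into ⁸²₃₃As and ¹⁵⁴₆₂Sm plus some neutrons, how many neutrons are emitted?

4

Conserve mass number: 240 = 82 + 154 + k, so k = 240 − 236 = 4.
Check atomic number: 95 = 33 + 62 + 0 = 95. ✓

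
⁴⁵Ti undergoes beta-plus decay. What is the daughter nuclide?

Sc-45

Beta-plus decay: mass number changes by +0, atomic number by -1.
A: 45 = 45; Z: 22 − 1 = 21.
Z = 21 is scandium, so the daughter is ⁴⁵Sc.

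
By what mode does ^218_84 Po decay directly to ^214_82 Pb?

alpha decay

ΔA = 214 − 218 = -4; ΔZ = 82 − 84 = -2.
A drops by 4 and Z drops by 2 — the signature of alpha emission.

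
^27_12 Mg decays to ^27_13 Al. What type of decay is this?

ΔA = 27 − 27 = 0; ΔZ = 13 − 12 = +1.
A is unchanged and Z rises by 1 — a neutron has become a proton (β⁻ decay).

beta-minus decay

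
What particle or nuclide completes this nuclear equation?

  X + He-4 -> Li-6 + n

triton

Conserve mass number: A + 4 = 6 + 1, so A = 3.
Conserve atomic number: Z + 2 = 3 + 0, so Z = 1.
A = 3 and Z = 1 is H-3 — a triton.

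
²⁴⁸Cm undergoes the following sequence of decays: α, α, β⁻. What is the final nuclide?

Np-240

Start: (A, Z) = (248, 96).
After α: (244, 94).
After α: (240, 92).
After β⁻: (240, 93).
Z = 93 is neptunium.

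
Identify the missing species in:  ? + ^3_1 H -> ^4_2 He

proton

Conserve mass number: A + 3 = 4, so A = 1.
Conserve atomic number: Z + 1 = 2, so Z = 1.
A = 1 and Z = 1 is ^1_1 H — a proton.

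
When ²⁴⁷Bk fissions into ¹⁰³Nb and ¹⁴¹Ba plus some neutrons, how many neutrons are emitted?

3

Conserve mass number: 247 = 103 + 141 + k, so k = 247 − 244 = 3.
Check atomic number: 97 = 41 + 56 + 0 = 97. ✓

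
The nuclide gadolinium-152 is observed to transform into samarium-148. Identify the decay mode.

ΔA = 148 − 152 = -4; ΔZ = 62 − 64 = -2.
A drops by 4 and Z drops by 2 — the signature of alpha emission.

alpha decay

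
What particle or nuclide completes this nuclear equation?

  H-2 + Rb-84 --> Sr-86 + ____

gamma ray

Conserve mass number: 2 + 84 = 86 + A, so A = 0.
Conserve atomic number: 1 + 37 = 38 + Z, so Z = 0.
A = 0 and Z = 0 is γ — a gamma ray.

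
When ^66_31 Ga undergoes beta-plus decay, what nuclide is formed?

Zn-66

Beta-plus decay: mass number changes by +0, atomic number by -1.
A: 66 = 66; Z: 31 − 1 = 30.
Z = 30 is zinc, so the daughter is ^66_30 Zn.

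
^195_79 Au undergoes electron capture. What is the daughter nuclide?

Electron capture: mass number changes by +0, atomic number by -1.
A: 195 = 195; Z: 79 − 1 = 78.
Z = 78 is platinum, so the daughter is ^195_78 Pt.

Pt-195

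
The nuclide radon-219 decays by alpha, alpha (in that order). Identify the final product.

Pb-211

Start: (A, Z) = (219, 86).
After α: (215, 84).
After α: (211, 82).
Z = 82 is lead.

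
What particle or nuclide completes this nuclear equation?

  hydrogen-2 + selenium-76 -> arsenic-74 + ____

Conserve mass number: 2 + 76 = 74 + A, so A = 4.
Conserve atomic number: 1 + 34 = 33 + Z, so Z = 2.
A = 4 and Z = 2 is helium-4 — an alpha particle.

alpha particle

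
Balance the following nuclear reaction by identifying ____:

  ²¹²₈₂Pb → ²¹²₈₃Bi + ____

Conserve mass number: 212 = 212 + A, so A = 0.
Conserve atomic number: 82 = 83 + Z, so Z = -1.
A = 0 and Z = -1 is ⁰₋₁e — a beta-minus particle.

beta-minus particle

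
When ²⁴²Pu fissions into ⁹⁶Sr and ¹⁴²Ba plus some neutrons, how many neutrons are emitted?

Conserve mass number: 242 = 96 + 142 + k, so k = 242 − 238 = 4.
Check atomic number: 94 = 38 + 56 + 0 = 94. ✓

4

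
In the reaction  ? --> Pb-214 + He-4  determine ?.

Conserve mass number: A = 214 + 4, so A = 218.
Conserve atomic number: Z = 82 + 2, so Z = 84.
Z = 84 is polonium, so the species is Po-218.

Po-218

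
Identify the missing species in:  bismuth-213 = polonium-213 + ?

Conserve mass number: 213 = 213 + A, so A = 0.
Conserve atomic number: 83 = 84 + Z, so Z = -1.
A = 0 and Z = -1 is e⁻ — a beta-minus particle.

beta-minus particle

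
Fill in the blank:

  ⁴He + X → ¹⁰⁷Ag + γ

Rh-103

Conserve mass number: 4 + A = 107 + 0, so A = 103.
Conserve atomic number: 2 + Z = 47 + 0, so Z = 45.
Z = 45 is rhodium, so the species is ¹⁰³Rh.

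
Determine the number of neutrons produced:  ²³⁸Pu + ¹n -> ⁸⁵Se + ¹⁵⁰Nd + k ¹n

Conserve mass number: 239 = 85 + 150 + k, so k = 239 − 235 = 4.
Check atomic number: 94 = 34 + 60 + 0 = 94. ✓

4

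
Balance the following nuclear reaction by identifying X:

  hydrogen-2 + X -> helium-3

proton

Conserve mass number: 2 + A = 3, so A = 1.
Conserve atomic number: 1 + Z = 2, so Z = 1.
A = 1 and Z = 1 is hydrogen-1 — a proton.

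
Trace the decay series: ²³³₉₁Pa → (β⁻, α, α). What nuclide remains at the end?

Start: (A, Z) = (233, 91).
After β⁻: (233, 92).
After α: (229, 90).
After α: (225, 88).
Z = 88 is radium.

Ra-225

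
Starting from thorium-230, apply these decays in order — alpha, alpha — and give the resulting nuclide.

Rn-222

Start: (A, Z) = (230, 90).
After α: (226, 88).
After α: (222, 86).
Z = 86 is radon.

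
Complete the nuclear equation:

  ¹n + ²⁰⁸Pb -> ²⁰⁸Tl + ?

Conserve mass number: 1 + 208 = 208 + A, so A = 1.
Conserve atomic number: 0 + 82 = 81 + Z, so Z = 1.
A = 1 and Z = 1 is ¹H — a proton.

proton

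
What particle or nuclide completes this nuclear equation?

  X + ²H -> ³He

proton

Conserve mass number: A + 2 = 3, so A = 1.
Conserve atomic number: Z + 1 = 2, so Z = 1.
A = 1 and Z = 1 is ¹H — a proton.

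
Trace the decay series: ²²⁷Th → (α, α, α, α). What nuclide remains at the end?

Pb-211

Start: (A, Z) = (227, 90).
After α: (223, 88).
After α: (219, 86).
After α: (215, 84).
After α: (211, 82).
Z = 82 is lead.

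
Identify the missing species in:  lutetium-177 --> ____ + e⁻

Hf-177

Conserve mass number: 177 = A + 0, so A = 177.
Conserve atomic number: 71 = Z − 1, so Z = 72.
Z = 72 is hafnium, so the species is hafnium-177.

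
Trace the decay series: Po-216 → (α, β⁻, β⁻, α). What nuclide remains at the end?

Start: (A, Z) = (216, 84).
After α: (212, 82).
After β⁻: (212, 83).
After β⁻: (212, 84).
After α: (208, 82).
Z = 82 is lead.

Pb-208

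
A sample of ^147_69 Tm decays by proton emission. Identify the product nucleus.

Proton emission: mass number changes by -1, atomic number by -1.
A: 147 − 1 = 146; Z: 69 − 1 = 68.
Z = 68 is erbium, so the daughter is ^146_68 Er.

Er-146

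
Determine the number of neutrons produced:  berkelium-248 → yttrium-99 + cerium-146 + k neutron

3

Conserve mass number: 248 = 99 + 146 + k, so k = 248 − 245 = 3.
Check atomic number: 97 = 39 + 58 + 0 = 97. ✓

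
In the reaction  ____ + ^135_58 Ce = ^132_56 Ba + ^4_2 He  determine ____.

Conserve mass number: A + 135 = 132 + 4, so A = 1.
Conserve atomic number: Z + 58 = 56 + 2, so Z = 0.
A = 1 and Z = 0 is ^1_0 n — a neutron.

neutron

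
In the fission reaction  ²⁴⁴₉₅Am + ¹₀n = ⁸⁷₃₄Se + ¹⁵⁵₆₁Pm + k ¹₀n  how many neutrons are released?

3

Conserve mass number: 245 = 87 + 155 + k, so k = 245 − 242 = 3.
Check atomic number: 95 = 34 + 61 + 0 = 95. ✓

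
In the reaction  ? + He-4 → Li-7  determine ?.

triton

Conserve mass number: A + 4 = 7, so A = 3.
Conserve atomic number: Z + 2 = 3, so Z = 1.
A = 3 and Z = 1 is H-3 — a triton.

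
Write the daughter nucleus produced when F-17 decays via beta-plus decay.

O-17

Beta-plus decay: mass number changes by +0, atomic number by -1.
A: 17 = 17; Z: 9 − 1 = 8.
Z = 8 is oxygen, so the daughter is O-17.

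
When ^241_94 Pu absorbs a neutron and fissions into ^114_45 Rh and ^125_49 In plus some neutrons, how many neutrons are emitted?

3

Conserve mass number: 242 = 114 + 125 + k, so k = 242 − 239 = 3.
Check atomic number: 94 = 45 + 49 + 0 = 94. ✓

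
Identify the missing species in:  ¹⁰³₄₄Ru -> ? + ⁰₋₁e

Rh-103

Conserve mass number: 103 = A + 0, so A = 103.
Conserve atomic number: 44 = Z − 1, so Z = 45.
Z = 45 is rhodium, so the species is ¹⁰³₄₅Rh.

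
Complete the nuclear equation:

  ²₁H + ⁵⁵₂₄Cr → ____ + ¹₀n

Mn-56

Conserve mass number: 2 + 55 = A + 1, so A = 56.
Conserve atomic number: 1 + 24 = Z + 0, so Z = 25.
Z = 25 is manganese, so the species is ⁵⁶₂₅Mn.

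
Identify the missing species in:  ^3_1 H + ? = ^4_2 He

proton

Conserve mass number: 3 + A = 4, so A = 1.
Conserve atomic number: 1 + Z = 2, so Z = 1.
A = 1 and Z = 1 is ^1_1 H — a proton.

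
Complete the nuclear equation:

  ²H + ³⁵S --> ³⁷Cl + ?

Conserve mass number: 2 + 35 = 37 + A, so A = 0.
Conserve atomic number: 1 + 16 = 17 + Z, so Z = 0.
A = 0 and Z = 0 is γ — a gamma ray.

gamma ray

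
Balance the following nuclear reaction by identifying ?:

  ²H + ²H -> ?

Conserve mass number: 2 + 2 = A, so A = 4.
Conserve atomic number: 1 + 1 = Z, so Z = 2.
A = 4 and Z = 2 is ⁴He — an alpha particle.

He-4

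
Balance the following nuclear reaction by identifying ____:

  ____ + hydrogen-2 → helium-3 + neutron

deuteron

Conserve mass number: A + 2 = 3 + 1, so A = 2.
Conserve atomic number: Z + 1 = 2 + 0, so Z = 1.
A = 2 and Z = 1 is hydrogen-2 — a deuteron.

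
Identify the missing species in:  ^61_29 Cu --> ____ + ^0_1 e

Conserve mass number: 61 = A + 0, so A = 61.
Conserve atomic number: 29 = Z + 1, so Z = 28.
Z = 28 is nickel, so the species is ^61_28 Ni.

Ni-61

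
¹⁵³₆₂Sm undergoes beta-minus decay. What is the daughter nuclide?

Eu-153

Beta-minus decay: mass number changes by +0, atomic number by +1.
A: 153 = 153; Z: 62 + 1 = 63.
Z = 63 is europium, so the daughter is ¹⁵³₆₃Eu.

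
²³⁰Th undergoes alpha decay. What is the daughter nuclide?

Alpha decay: mass number changes by -4, atomic number by -2.
A: 230 − 4 = 226; Z: 90 − 2 = 88.
Z = 88 is radium, so the daughter is ²²⁶Ra.

Ra-226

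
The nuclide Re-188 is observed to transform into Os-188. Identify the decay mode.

beta-minus decay

ΔA = 188 − 188 = 0; ΔZ = 76 − 75 = +1.
A is unchanged and Z rises by 1 — a neutron has become a proton (β⁻ decay).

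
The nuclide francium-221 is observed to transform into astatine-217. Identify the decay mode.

ΔA = 217 − 221 = -4; ΔZ = 85 − 87 = -2.
A drops by 4 and Z drops by 2 — the signature of alpha emission.

alpha decay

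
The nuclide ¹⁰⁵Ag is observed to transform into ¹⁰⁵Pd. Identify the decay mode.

ΔA = 105 − 105 = 0; ΔZ = 46 − 47 = -1.
A is unchanged and Z drops by 1 — a proton has become a neutron (β⁺ emission or electron capture).

beta-plus decay or electron capture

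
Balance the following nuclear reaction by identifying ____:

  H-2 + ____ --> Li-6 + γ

alpha particle

Conserve mass number: 2 + A = 6 + 0, so A = 4.
Conserve atomic number: 1 + Z = 3 + 0, so Z = 2.
A = 4 and Z = 2 is He-4 — an alpha particle.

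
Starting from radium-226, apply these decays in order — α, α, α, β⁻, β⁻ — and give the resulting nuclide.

Start: (A, Z) = (226, 88).
After α: (222, 86).
After α: (218, 84).
After α: (214, 82).
After β⁻: (214, 83).
After β⁻: (214, 84).
Z = 84 is polonium.

Po-214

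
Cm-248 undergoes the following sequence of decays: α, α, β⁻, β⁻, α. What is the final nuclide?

U-236

Start: (A, Z) = (248, 96).
After α: (244, 94).
After α: (240, 92).
After β⁻: (240, 93).
After β⁻: (240, 94).
After α: (236, 92).
Z = 92 is uranium.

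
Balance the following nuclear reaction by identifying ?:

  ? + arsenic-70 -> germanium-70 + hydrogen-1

neutron

Conserve mass number: A + 70 = 70 + 1, so A = 1.
Conserve atomic number: Z + 33 = 32 + 1, so Z = 0.
A = 1 and Z = 0 is neutron — a neutron.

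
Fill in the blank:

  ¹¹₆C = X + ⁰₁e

Conserve mass number: 11 = A + 0, so A = 11.
Conserve atomic number: 6 = Z + 1, so Z = 5.
Z = 5 is boron, so the species is ¹¹₅B.

B-11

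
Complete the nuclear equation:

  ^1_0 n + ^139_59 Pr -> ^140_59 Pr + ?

Conserve mass number: 1 + 139 = 140 + A, so A = 0.
Conserve atomic number: 0 + 59 = 59 + Z, so Z = 0.
A = 0 and Z = 0 is ^0_0 γ — a gamma ray.

gamma ray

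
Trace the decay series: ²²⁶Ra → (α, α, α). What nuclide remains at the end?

Pb-214

Start: (A, Z) = (226, 88).
After α: (222, 86).
After α: (218, 84).
After α: (214, 82).
Z = 82 is lead.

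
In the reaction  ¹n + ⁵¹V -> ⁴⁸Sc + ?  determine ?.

Conserve mass number: 1 + 51 = 48 + A, so A = 4.
Conserve atomic number: 0 + 23 = 21 + Z, so Z = 2.
A = 4 and Z = 2 is ⁴He — an alpha particle.

alpha particle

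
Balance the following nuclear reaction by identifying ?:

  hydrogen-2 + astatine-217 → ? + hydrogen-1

At-218

Conserve mass number: 2 + 217 = A + 1, so A = 218.
Conserve atomic number: 1 + 85 = Z + 1, so Z = 85.
Z = 85 is astatine, so the species is astatine-218.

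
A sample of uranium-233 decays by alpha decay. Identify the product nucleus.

Th-229

Alpha decay: mass number changes by -4, atomic number by -2.
A: 233 − 4 = 229; Z: 92 − 2 = 90.
Z = 90 is thorium, so the daughter is thorium-229.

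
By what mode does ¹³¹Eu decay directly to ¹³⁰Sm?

proton emission

ΔA = 130 − 131 = -1; ΔZ = 62 − 63 = -1.
A drops by 1 and Z drops by 1 — a proton was emitted.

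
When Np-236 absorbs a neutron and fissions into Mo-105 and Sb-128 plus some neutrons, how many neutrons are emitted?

Conserve mass number: 237 = 105 + 128 + k, so k = 237 − 233 = 4.
Check atomic number: 93 = 42 + 51 + 0 = 93. ✓

4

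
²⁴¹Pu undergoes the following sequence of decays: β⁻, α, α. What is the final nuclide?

Start: (A, Z) = (241, 94).
After β⁻: (241, 95).
After α: (237, 93).
After α: (233, 91).
Z = 91 is protactinium.

Pa-233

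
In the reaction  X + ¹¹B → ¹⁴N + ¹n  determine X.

alpha particle

Conserve mass number: A + 11 = 14 + 1, so A = 4.
Conserve atomic number: Z + 5 = 7 + 0, so Z = 2.
A = 4 and Z = 2 is ⁴He — an alpha particle.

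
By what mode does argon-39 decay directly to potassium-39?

beta-minus decay

ΔA = 39 − 39 = 0; ΔZ = 19 − 18 = +1.
A is unchanged and Z rises by 1 — a neutron has become a proton (β⁻ decay).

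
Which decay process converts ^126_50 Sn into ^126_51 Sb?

beta-minus decay

ΔA = 126 − 126 = 0; ΔZ = 51 − 50 = +1.
A is unchanged and Z rises by 1 — a neutron has become a proton (β⁻ decay).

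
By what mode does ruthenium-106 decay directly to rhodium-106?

beta-minus decay

ΔA = 106 − 106 = 0; ΔZ = 45 − 44 = +1.
A is unchanged and Z rises by 1 — a neutron has become a proton (β⁻ decay).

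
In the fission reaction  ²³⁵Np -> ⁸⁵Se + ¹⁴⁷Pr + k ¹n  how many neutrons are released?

Conserve mass number: 235 = 85 + 147 + k, so k = 235 − 232 = 3.
Check atomic number: 93 = 34 + 59 + 0 = 93. ✓

3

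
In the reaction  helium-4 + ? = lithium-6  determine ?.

Conserve mass number: 4 + A = 6, so A = 2.
Conserve atomic number: 2 + Z = 3, so Z = 1.
A = 2 and Z = 1 is hydrogen-2 — a deuteron.

deuteron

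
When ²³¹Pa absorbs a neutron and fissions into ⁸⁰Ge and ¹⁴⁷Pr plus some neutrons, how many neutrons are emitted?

5

Conserve mass number: 232 = 80 + 147 + k, so k = 232 − 227 = 5.
Check atomic number: 91 = 32 + 59 + 0 = 91. ✓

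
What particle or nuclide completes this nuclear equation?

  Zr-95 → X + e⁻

Nb-95

Conserve mass number: 95 = A + 0, so A = 95.
Conserve atomic number: 40 = Z − 1, so Z = 41.
Z = 41 is niobium, so the species is Nb-95.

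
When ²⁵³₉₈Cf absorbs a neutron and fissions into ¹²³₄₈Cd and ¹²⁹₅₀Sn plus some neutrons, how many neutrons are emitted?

Conserve mass number: 254 = 123 + 129 + k, so k = 254 − 252 = 2.
Check atomic number: 98 = 48 + 50 + 0 = 98. ✓

2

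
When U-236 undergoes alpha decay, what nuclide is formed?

Th-232

Alpha decay: mass number changes by -4, atomic number by -2.
A: 236 − 4 = 232; Z: 92 − 2 = 90.
Z = 90 is thorium, so the daughter is Th-232.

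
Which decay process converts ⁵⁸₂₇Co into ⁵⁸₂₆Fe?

beta-plus decay or electron capture

ΔA = 58 − 58 = 0; ΔZ = 26 − 27 = -1.
A is unchanged and Z drops by 1 — a proton has become a neutron (β⁺ emission or electron capture).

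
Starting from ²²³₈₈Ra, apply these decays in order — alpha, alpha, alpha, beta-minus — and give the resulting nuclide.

Start: (A, Z) = (223, 88).
After α: (219, 86).
After α: (215, 84).
After α: (211, 82).
After β⁻: (211, 83).
Z = 83 is bismuth.

Bi-211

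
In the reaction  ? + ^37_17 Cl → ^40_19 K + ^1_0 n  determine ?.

Conserve mass number: A + 37 = 40 + 1, so A = 4.
Conserve atomic number: Z + 17 = 19 + 0, so Z = 2.
A = 4 and Z = 2 is ^4_2 He — an alpha particle.

alpha particle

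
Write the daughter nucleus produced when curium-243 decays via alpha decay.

Pu-239

Alpha decay: mass number changes by -4, atomic number by -2.
A: 243 − 4 = 239; Z: 96 − 2 = 94.
Z = 94 is plutonium, so the daughter is plutonium-239.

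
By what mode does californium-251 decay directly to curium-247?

alpha decay

ΔA = 247 − 251 = -4; ΔZ = 96 − 98 = -2.
A drops by 4 and Z drops by 2 — the signature of alpha emission.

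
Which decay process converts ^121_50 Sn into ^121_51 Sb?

ΔA = 121 − 121 = 0; ΔZ = 51 − 50 = +1.
A is unchanged and Z rises by 1 — a neutron has become a proton (β⁻ decay).

beta-minus decay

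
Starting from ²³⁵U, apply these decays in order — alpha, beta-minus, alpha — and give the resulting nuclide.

Start: (A, Z) = (235, 92).
After α: (231, 90).
After β⁻: (231, 91).
After α: (227, 89).
Z = 89 is actinium.

Ac-227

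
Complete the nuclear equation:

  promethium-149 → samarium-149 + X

Conserve mass number: 149 = 149 + A, so A = 0.
Conserve atomic number: 61 = 62 + Z, so Z = -1.
A = 0 and Z = -1 is e⁻ — a beta-minus particle.

beta-minus particle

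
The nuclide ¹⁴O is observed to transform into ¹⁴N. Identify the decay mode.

ΔA = 14 − 14 = 0; ΔZ = 7 − 8 = -1.
A is unchanged and Z drops by 1 — a proton has become a neutron (β⁺ emission or electron capture).

beta-plus decay or electron capture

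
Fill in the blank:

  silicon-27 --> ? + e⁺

Conserve mass number: 27 = A + 0, so A = 27.
Conserve atomic number: 14 = Z + 1, so Z = 13.
Z = 13 is aluminium, so the species is aluminium-27.

Al-27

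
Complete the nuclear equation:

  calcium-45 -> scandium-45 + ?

Conserve mass number: 45 = 45 + A, so A = 0.
Conserve atomic number: 20 = 21 + Z, so Z = -1.
A = 0 and Z = -1 is e⁻ — a beta-minus particle.

beta-minus particle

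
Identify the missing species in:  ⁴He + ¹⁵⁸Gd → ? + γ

Conserve mass number: 4 + 158 = A + 0, so A = 162.
Conserve atomic number: 2 + 64 = Z + 0, so Z = 66.
Z = 66 is dysprosium, so the species is ¹⁶²Dy.

Dy-162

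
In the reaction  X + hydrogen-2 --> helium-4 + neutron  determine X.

Conserve mass number: A + 2 = 4 + 1, so A = 3.
Conserve atomic number: Z + 1 = 2 + 0, so Z = 1.
A = 3 and Z = 1 is hydrogen-3 — a triton.

triton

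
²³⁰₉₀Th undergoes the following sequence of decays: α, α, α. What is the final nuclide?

Start: (A, Z) = (230, 90).
After α: (226, 88).
After α: (222, 86).
After α: (218, 84).
Z = 84 is polonium.

Po-218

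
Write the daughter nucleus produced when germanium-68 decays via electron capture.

Ga-68

Electron capture: mass number changes by +0, atomic number by -1.
A: 68 = 68; Z: 32 − 1 = 31.
Z = 31 is gallium, so the daughter is gallium-68.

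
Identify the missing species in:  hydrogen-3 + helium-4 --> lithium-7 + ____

Conserve mass number: 3 + 4 = 7 + A, so A = 0.
Conserve atomic number: 1 + 2 = 3 + Z, so Z = 0.
A = 0 and Z = 0 is γ — a gamma ray.

gamma ray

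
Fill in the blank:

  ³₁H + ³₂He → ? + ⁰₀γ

Li-6

Conserve mass number: 3 + 3 = A + 0, so A = 6.
Conserve atomic number: 1 + 2 = Z + 0, so Z = 3.
Z = 3 is lithium, so the species is ⁶₃Li.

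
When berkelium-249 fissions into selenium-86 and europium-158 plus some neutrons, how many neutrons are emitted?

5

Conserve mass number: 249 = 86 + 158 + k, so k = 249 − 244 = 5.
Check atomic number: 97 = 34 + 63 + 0 = 97. ✓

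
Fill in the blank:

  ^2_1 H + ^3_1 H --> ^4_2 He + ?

neutron

Conserve mass number: 2 + 3 = 4 + A, so A = 1.
Conserve atomic number: 1 + 1 = 2 + Z, so Z = 0.
A = 1 and Z = 0 is ^1_0 n — a neutron.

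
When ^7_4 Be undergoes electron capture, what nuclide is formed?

Electron capture: mass number changes by +0, atomic number by -1.
A: 7 = 7; Z: 4 − 1 = 3.
Z = 3 is lithium, so the daughter is ^7_3 Li.

Li-7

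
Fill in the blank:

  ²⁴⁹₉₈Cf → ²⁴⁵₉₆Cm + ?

alpha particle

Conserve mass number: 249 = 245 + A, so A = 4.
Conserve atomic number: 98 = 96 + Z, so Z = 2.
A = 4 and Z = 2 is ⁴₂He — an alpha particle.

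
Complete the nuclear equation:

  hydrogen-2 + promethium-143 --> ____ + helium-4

Nd-141

Conserve mass number: 2 + 143 = A + 4, so A = 141.
Conserve atomic number: 1 + 61 = Z + 2, so Z = 60.
Z = 60 is neodymium, so the species is neodymium-141.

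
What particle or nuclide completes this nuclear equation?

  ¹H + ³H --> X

He-4

Conserve mass number: 1 + 3 = A, so A = 4.
Conserve atomic number: 1 + 1 = Z, so Z = 2.
A = 4 and Z = 2 is ⁴He — an alpha particle.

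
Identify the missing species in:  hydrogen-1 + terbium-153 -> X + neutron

Dy-153

Conserve mass number: 1 + 153 = A + 1, so A = 153.
Conserve atomic number: 1 + 65 = Z + 0, so Z = 66.
Z = 66 is dysprosium, so the species is dysprosium-153.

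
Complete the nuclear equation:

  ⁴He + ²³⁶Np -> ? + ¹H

Pu-239

Conserve mass number: 4 + 236 = A + 1, so A = 239.
Conserve atomic number: 2 + 93 = Z + 1, so Z = 94.
Z = 94 is plutonium, so the species is ²³⁹Pu.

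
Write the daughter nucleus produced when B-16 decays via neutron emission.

B-15

Neutron emission: mass number changes by -1, atomic number by +0.
A: 16 − 1 = 15; Z: 5 = 5.
Z = 5 is boron, so the daughter is B-15.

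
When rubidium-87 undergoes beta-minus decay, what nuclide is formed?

Sr-87

Beta-minus decay: mass number changes by +0, atomic number by +1.
A: 87 = 87; Z: 37 + 1 = 38.
Z = 38 is strontium, so the daughter is strontium-87.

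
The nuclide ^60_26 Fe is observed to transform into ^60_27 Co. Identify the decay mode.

ΔA = 60 − 60 = 0; ΔZ = 27 − 26 = +1.
A is unchanged and Z rises by 1 — a neutron has become a proton (β⁻ decay).

beta-minus decay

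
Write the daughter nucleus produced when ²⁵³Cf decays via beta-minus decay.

Es-253

Beta-minus decay: mass number changes by +0, atomic number by +1.
A: 253 = 253; Z: 98 + 1 = 99.
Z = 99 is einsteinium, so the daughter is ²⁵³Es.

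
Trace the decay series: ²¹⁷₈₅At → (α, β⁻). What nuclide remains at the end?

Start: (A, Z) = (217, 85).
After α: (213, 83).
After β⁻: (213, 84).
Z = 84 is polonium.

Po-213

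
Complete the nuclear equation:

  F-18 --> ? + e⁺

Conserve mass number: 18 = A + 0, so A = 18.
Conserve atomic number: 9 = Z + 1, so Z = 8.
Z = 8 is oxygen, so the species is O-18.

O-18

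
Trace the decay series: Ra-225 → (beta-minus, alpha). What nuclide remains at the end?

Start: (A, Z) = (225, 88).
After β⁻: (225, 89).
After α: (221, 87).
Z = 87 is francium.

Fr-221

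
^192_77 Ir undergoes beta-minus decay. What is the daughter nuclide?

Pt-192

Beta-minus decay: mass number changes by +0, atomic number by +1.
A: 192 = 192; Z: 77 + 1 = 78.
Z = 78 is platinum, so the daughter is ^192_78 Pt.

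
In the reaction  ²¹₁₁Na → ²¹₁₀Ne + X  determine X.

Conserve mass number: 21 = 21 + A, so A = 0.
Conserve atomic number: 11 = 10 + Z, so Z = 1.
A = 0 and Z = 1 is ⁰₁e — a positron.

positron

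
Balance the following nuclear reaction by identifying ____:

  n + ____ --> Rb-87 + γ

Conserve mass number: 1 + A = 87 + 0, so A = 86.
Conserve atomic number: 0 + Z = 37 + 0, so Z = 37.
Z = 37 is rubidium, so the species is Rb-86.

Rb-86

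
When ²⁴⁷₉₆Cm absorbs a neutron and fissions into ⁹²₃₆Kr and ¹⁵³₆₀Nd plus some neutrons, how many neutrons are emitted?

Conserve mass number: 248 = 92 + 153 + k, so k = 248 − 245 = 3.
Check atomic number: 96 = 36 + 60 + 0 = 96. ✓

3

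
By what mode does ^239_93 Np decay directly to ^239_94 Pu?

beta-minus decay

ΔA = 239 − 239 = 0; ΔZ = 94 − 93 = +1.
A is unchanged and Z rises by 1 — a neutron has become a proton (β⁻ decay).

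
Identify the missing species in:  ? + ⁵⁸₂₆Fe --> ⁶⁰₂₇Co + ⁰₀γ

deuteron

Conserve mass number: A + 58 = 60 + 0, so A = 2.
Conserve atomic number: Z + 26 = 27 + 0, so Z = 1.
A = 2 and Z = 1 is ²₁H — a deuteron.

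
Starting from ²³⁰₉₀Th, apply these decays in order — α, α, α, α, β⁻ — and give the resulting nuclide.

Bi-214

Start: (A, Z) = (230, 90).
After α: (226, 88).
After α: (222, 86).
After α: (218, 84).
After α: (214, 82).
After β⁻: (214, 83).
Z = 83 is bismuth.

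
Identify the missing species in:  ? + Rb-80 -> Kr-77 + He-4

proton

Conserve mass number: A + 80 = 77 + 4, so A = 1.
Conserve atomic number: Z + 37 = 36 + 2, so Z = 1.
A = 1 and Z = 1 is H-1 — a proton.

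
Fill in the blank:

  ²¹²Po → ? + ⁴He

Conserve mass number: 212 = A + 4, so A = 208.
Conserve atomic number: 84 = Z + 2, so Z = 82.
Z = 82 is lead, so the species is ²⁰⁸Pb.

Pb-208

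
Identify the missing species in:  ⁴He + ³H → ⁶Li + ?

Conserve mass number: 4 + 3 = 6 + A, so A = 1.
Conserve atomic number: 2 + 1 = 3 + Z, so Z = 0.
A = 1 and Z = 0 is ¹n — a neutron.

neutron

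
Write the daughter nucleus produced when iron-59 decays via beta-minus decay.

Beta-minus decay: mass number changes by +0, atomic number by +1.
A: 59 = 59; Z: 26 + 1 = 27.
Z = 27 is cobalt, so the daughter is cobalt-59.

Co-59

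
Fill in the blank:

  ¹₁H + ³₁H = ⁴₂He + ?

gamma ray

Conserve mass number: 1 + 3 = 4 + A, so A = 0.
Conserve atomic number: 1 + 1 = 2 + Z, so Z = 0.
A = 0 and Z = 0 is ⁰₀γ — a gamma ray.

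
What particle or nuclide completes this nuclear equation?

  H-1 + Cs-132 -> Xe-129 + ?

Conserve mass number: 1 + 132 = 129 + A, so A = 4.
Conserve atomic number: 1 + 55 = 54 + Z, so Z = 2.
A = 4 and Z = 2 is He-4 — an alpha particle.

alpha particle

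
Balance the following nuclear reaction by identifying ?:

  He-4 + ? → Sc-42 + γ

K-38

Conserve mass number: 4 + A = 42 + 0, so A = 38.
Conserve atomic number: 2 + Z = 21 + 0, so Z = 19.
Z = 19 is potassium, so the species is K-38.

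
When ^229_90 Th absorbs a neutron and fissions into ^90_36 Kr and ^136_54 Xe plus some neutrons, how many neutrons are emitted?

4

Conserve mass number: 230 = 90 + 136 + k, so k = 230 − 226 = 4.
Check atomic number: 90 = 36 + 54 + 0 = 90. ✓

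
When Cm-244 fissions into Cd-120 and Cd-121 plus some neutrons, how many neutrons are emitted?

Conserve mass number: 244 = 120 + 121 + k, so k = 244 − 241 = 3.
Check atomic number: 96 = 48 + 48 + 0 = 96. ✓

3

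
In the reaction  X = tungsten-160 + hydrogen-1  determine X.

Re-161

Conserve mass number: A = 160 + 1, so A = 161.
Conserve atomic number: Z = 74 + 1, so Z = 75.
Z = 75 is rhenium, so the species is rhenium-161.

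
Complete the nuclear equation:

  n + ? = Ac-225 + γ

Conserve mass number: 1 + A = 225 + 0, so A = 224.
Conserve atomic number: 0 + Z = 89 + 0, so Z = 89.
Z = 89 is actinium, so the species is Ac-224.

Ac-224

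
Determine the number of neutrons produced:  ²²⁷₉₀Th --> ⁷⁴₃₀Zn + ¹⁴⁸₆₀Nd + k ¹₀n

5

Conserve mass number: 227 = 74 + 148 + k, so k = 227 − 222 = 5.
Check atomic number: 90 = 30 + 60 + 0 = 90. ✓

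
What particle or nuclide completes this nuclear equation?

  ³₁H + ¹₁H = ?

Conserve mass number: 3 + 1 = A, so A = 4.
Conserve atomic number: 1 + 1 = Z, so Z = 2.
A = 4 and Z = 2 is ⁴₂He — an alpha particle.

He-4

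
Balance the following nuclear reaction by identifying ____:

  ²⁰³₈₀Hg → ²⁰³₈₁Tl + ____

beta-minus particle

Conserve mass number: 203 = 203 + A, so A = 0.
Conserve atomic number: 80 = 81 + Z, so Z = -1.
A = 0 and Z = -1 is ⁰₋₁e — a beta-minus particle.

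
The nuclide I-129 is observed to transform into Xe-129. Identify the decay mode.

ΔA = 129 − 129 = 0; ΔZ = 54 − 53 = +1.
A is unchanged and Z rises by 1 — a neutron has become a proton (β⁻ decay).

beta-minus decay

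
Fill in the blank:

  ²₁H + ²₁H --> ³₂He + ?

Conserve mass number: 2 + 2 = 3 + A, so A = 1.
Conserve atomic number: 1 + 1 = 2 + Z, so Z = 0.
A = 1 and Z = 0 is ¹₀n — a neutron.

neutron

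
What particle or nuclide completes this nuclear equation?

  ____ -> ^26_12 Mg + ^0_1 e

Conserve mass number: A = 26 + 0, so A = 26.
Conserve atomic number: Z = 12 + 1, so Z = 13.
Z = 13 is aluminium, so the species is ^26_13 Al.

Al-26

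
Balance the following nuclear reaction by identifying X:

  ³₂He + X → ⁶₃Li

triton

Conserve mass number: 3 + A = 6, so A = 3.
Conserve atomic number: 2 + Z = 3, so Z = 1.
A = 3 and Z = 1 is ³₁H — a triton.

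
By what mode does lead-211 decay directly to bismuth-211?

ΔA = 211 − 211 = 0; ΔZ = 83 − 82 = +1.
A is unchanged and Z rises by 1 — a neutron has become a proton (β⁻ decay).

beta-minus decay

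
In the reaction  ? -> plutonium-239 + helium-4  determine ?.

Cm-243

Conserve mass number: A = 239 + 4, so A = 243.
Conserve atomic number: Z = 94 + 2, so Z = 96.
Z = 96 is curium, so the species is curium-243.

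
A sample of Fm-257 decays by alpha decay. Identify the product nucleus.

Cf-253

Alpha decay: mass number changes by -4, atomic number by -2.
A: 257 − 4 = 253; Z: 100 − 2 = 98.
Z = 98 is californium, so the daughter is Cf-253.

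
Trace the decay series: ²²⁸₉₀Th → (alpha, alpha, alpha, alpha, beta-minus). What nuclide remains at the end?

Bi-212

Start: (A, Z) = (228, 90).
After α: (224, 88).
After α: (220, 86).
After α: (216, 84).
After α: (212, 82).
After β⁻: (212, 83).
Z = 83 is bismuth.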